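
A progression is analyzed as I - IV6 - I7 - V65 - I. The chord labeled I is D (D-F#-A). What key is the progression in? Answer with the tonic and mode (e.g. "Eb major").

D major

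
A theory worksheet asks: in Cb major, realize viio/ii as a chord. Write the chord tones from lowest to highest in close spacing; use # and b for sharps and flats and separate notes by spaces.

C Eb Gb

viio/ii is a secondary leading-tone chord. The target ii is Db in Cb major; the applied chord is rooted a semitone below, on C.
Building a diminished triad on C gives C-Eb-Gb.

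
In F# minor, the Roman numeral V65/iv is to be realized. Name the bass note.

A#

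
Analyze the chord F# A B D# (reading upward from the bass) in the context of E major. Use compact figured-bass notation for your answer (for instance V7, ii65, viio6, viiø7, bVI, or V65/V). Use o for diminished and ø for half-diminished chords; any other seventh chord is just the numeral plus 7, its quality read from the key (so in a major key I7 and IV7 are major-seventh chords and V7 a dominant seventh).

Stacked in thirds the chord is B-D#-F#-A: a dominant seventh chord on B.
In E major, B is the dominant; the diatonic dominant seventh chord there is V7.
With F# in the bass the chord is in second inversion, so the figured bass is 43.

V43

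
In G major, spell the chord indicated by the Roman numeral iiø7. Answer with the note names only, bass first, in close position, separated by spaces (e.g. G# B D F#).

Scale degree 2 in G major is A; here the chord built on it is altered to a half-diminished seventh chord. iiø7 is the half-diminished supertonic seventh, borrowed from the parallel minor.
So the chord is A-C-Eb-G, a half-diminished seventh chord.

A C Eb G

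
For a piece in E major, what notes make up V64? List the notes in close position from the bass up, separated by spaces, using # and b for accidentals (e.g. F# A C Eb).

F# B D#

In E major, the fifth degree is B, and the diatonic chord built there is a major triad.
That chord is spelled B-D#-F#.
With the 64 figure the chord is in second inversion; from the bass F# upward in close position it reads F#-B-D#.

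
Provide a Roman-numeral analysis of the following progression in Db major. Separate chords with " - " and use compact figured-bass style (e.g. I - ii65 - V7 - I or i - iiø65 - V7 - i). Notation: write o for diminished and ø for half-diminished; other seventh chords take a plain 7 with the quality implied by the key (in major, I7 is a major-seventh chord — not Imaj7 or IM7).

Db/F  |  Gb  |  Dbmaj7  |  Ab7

I6 - IV - I7 - V7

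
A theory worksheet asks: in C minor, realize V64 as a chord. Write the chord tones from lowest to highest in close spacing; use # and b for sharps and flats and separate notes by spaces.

D G B

In C minor, scale degree 5 is G. The dominant is major (leading tone raised), so V is a major triad.
Stacking thirds from G gives G-B-D.
With the 64 figure the chord is in second inversion; from the bass D upward in close position it reads D-G-B.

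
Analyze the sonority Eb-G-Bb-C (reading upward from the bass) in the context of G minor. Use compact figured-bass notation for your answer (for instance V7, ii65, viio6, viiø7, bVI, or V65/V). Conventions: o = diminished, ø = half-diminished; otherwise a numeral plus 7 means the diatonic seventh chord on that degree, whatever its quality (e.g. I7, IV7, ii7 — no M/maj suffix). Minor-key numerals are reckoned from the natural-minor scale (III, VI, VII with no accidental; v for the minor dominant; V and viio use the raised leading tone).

iv65

Stacked in thirds the chord is C-Eb-G-Bb: a minor seventh chord on C.
C is scale degree 4 in G minor, and a minor seventh chord on that degree is written iv7.
With Eb in the bass the chord is in first inversion, so the figured bass is 65.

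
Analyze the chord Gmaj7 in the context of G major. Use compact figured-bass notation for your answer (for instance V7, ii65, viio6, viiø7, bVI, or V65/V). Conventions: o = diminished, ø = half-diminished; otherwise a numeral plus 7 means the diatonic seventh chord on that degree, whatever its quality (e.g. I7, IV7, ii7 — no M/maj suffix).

The pitches G-B-D-F# form a major seventh chord rooted on G.
G is scale degree 1 in G major, and a major seventh chord on that degree is written I7.

I7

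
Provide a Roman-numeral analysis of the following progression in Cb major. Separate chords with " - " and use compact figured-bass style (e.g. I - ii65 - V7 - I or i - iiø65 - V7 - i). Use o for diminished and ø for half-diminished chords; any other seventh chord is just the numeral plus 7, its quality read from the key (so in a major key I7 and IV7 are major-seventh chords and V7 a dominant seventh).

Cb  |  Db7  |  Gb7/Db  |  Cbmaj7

I - V7/V - V43 - I7

Cb has root Cb, degree 1 in Cb major, so I.
Db7: a dominant seventh chord on Db, the applied dominant of V → V7/V.
Gb7/Db: root Gb is the dominant; dominant seventh chord there is V43.
Cbmaj7: major seventh chord on Cb = scale degree 1 → I7.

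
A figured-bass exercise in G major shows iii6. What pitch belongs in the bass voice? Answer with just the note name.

D

iii in G major has root B; the chord is B-D-F#.
The figure 6 means first inversion — the third is in the bass.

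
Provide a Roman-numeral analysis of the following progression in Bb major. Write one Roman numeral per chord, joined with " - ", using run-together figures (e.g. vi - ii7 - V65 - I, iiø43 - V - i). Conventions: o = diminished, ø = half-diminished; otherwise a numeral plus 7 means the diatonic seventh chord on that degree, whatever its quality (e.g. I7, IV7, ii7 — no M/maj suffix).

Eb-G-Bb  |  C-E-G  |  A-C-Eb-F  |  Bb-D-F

IV - V/V - V65 - I

Eb-G-Bb: major triad on Eb = scale degree 4 → IV.
C-E-G is the secondary dominant of V (major triad on C): V/V.
A-C-Eb-F: root F is the dominant; dominant seventh chord there is V65.
Bb-D-F: root Bb is the tonic; major triad there is I.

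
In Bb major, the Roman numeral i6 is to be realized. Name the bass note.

Db

i in Bb major has root Bb; the chord is Bb-Db-F.
The figure 6 means first inversion — the third is in the bass.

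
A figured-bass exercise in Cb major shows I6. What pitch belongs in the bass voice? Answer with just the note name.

Eb

I in Cb major has root Cb; the chord is Cb-Eb-Gb.
The figure 6 means first inversion — the third is in the bass.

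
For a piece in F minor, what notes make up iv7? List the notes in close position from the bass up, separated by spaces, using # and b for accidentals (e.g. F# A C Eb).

Bb Db F Ab

In F minor, the fourth degree is Bb, and the diatonic chord built there is a minor seventh chord.
Stacking thirds from Bb gives Bb-Db-F-Ab.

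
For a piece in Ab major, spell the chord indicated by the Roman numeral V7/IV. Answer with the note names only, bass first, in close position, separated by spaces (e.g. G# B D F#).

The slash means an applied dominant: we want the dominant of IV. In Ab major, IV is Db major, and its dominant is built on Ab.
Building a dominant seventh chord on Ab gives Ab-C-Eb-Gb.

Ab C Eb Gb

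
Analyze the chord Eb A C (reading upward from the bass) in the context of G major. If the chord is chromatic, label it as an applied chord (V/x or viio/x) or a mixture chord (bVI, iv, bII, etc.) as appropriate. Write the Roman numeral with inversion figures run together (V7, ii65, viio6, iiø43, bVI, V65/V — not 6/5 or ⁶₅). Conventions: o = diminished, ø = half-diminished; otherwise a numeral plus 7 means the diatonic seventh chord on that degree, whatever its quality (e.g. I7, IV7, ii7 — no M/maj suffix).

iio64

The pitches A-C-Eb form a diminished triad rooted on A.
A is the second degree of G major. This is the diminished supertonic triad, borrowed from the parallel minor.
With Eb in the bass the chord is in second inversion, so the figured bass is 64.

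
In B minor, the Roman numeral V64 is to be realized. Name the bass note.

C#

V in B minor has root F#; the chord is F#-A#-C#.
The figure 64 means second inversion — the fifth is in the bass.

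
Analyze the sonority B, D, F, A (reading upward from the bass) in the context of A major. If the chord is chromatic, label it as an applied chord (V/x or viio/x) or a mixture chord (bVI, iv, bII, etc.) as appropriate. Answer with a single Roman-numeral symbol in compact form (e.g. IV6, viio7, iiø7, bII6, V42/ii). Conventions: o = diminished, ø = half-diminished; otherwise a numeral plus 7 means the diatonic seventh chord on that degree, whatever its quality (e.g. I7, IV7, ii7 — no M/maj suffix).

iiø7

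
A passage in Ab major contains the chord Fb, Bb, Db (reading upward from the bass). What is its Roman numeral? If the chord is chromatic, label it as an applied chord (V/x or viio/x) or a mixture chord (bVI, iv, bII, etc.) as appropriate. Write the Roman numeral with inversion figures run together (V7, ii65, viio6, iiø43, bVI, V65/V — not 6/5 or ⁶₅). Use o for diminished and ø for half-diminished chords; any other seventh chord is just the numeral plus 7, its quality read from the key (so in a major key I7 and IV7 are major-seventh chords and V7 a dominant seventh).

iio64

The pitches Bb-Db-Fb form a diminished triad rooted on Bb.
Bb is the second degree of Ab major. This is the diminished supertonic triad, borrowed from the parallel minor.
With Fb in the bass the chord is in second inversion, so the figured bass is 64.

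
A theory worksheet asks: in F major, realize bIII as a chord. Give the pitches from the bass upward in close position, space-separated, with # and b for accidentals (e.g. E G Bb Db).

Ab C Eb

bIII is a major triad on the lowered third degree, borrowed from the parallel minor. In F major that root is Ab.
So the chord is Ab-C-Eb.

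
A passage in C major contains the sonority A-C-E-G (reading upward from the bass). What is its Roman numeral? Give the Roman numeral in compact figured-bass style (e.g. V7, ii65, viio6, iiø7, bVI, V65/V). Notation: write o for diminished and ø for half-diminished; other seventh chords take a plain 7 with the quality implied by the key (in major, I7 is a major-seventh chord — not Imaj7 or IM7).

vi7

The pitches A-C-E-G form a minor seventh chord rooted on A.
A is scale degree 6 in C major, and a minor seventh chord on that degree is written vi7.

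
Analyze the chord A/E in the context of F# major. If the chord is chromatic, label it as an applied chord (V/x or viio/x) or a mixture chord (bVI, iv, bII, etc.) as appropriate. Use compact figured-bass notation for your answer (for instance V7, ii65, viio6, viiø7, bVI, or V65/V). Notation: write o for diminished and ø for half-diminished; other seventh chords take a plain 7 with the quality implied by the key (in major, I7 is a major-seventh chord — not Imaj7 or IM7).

The pitches A-C#-E form a major triad rooted on A.
A is the lowered third degree of F# major (diatonic 3 would be A#). This is a major triad on the lowered third degree, borrowed from the parallel minor.
With E in the bass the chord is in second inversion, so the figured bass is 64.

bIII64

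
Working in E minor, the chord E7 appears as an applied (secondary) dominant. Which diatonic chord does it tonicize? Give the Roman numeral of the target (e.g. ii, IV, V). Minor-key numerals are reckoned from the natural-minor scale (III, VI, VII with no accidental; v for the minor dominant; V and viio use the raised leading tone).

iv

The chord is a dominant seventh chord on E.
A dominant resolves down a perfect fifth: E → A. In E minor, A is scale degree 4, i.e. iv.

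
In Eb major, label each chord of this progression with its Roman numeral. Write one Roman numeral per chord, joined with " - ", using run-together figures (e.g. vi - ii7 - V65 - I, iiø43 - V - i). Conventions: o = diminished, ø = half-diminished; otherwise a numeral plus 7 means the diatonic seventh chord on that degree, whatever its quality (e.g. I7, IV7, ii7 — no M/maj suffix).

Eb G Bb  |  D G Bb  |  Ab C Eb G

Eb-G-Bb has root Eb, degree 1 in Eb major, so I.
D-G-Bb: minor triad on G = scale degree 3 → iii64.
Ab-C-Eb-G has root Ab, degree 4 in Eb major, so IV7.

I - iii64 - IV7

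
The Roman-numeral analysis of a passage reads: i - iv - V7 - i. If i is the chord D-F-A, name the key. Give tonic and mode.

D minor

The chord Dm is a minor triad rooted on D; its label is i.
If D is scale degree 1 and the mode makes that degree carry a minor triad, the tonic is D and the mode is minor.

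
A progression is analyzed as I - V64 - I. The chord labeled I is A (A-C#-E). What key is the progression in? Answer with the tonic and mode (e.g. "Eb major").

A major

The chord A is a major triad rooted on A; its label is I.
If A is scale degree 1 and the mode makes that degree carry a major triad, the tonic is A and the mode is major.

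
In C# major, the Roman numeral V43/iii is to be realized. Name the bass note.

The applied chord V43/iii is rooted on B#: B#-D##-F##-A#.
The figure 43 means second inversion — the fifth is in the bass.

F##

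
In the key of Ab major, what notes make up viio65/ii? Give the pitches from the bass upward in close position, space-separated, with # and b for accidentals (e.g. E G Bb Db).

C Eb Gb A

viio65/ii is a secondary leading-tone chord. The target ii is Bb in Ab major; the applied chord is rooted a semitone below, on A.
Building a fully diminished seventh chord on A gives A-C-Eb-Gb.
With the 65 figure the chord is in first inversion; from the bass C upward in close position it reads C-Eb-Gb-A.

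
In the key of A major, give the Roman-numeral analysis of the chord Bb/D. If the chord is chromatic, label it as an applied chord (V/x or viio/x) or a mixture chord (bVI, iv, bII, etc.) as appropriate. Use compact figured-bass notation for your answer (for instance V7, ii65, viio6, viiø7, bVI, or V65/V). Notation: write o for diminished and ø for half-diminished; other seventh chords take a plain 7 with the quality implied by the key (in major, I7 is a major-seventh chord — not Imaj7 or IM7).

The pitches Bb-D-F form a major triad rooted on Bb.
Bb is the lowered second degree of A major (diatonic 2 would be B). This is the Neapolitan sixth — a major triad on the lowered second degree, here in its customary first inversion.
With D in the bass the chord is in first inversion, so the figured bass is 6.

bII6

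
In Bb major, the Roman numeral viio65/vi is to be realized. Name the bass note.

A

The applied chord viio65/vi is rooted on F#: F#-A-C-Eb.
The figure 65 means first inversion — the third is in the bass.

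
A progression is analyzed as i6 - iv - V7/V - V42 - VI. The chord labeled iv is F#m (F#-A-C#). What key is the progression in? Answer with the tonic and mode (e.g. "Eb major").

C# minor

iv is given as F#-A-C# — a minor triad with root F#.
If F# is scale degree 4 and the mode makes that degree carry a minor triad, the tonic is C# and the mode is minor.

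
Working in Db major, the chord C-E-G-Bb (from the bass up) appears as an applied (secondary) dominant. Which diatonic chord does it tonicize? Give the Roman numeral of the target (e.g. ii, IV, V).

The chord is a dominant seventh chord on C.
A dominant resolves down a perfect fifth: C → F. In Db major, F is scale degree 3, i.e. iii.

iii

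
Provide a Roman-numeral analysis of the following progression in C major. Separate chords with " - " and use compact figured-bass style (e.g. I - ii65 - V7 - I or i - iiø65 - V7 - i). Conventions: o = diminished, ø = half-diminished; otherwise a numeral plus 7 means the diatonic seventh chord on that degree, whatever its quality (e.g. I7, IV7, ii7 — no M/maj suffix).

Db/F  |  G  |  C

Db/F is non-diatonic — a major triad on the lowered supertonic (Db): the Neapolitan sixth, bII6 (third, F, in the bass — hence the 6).
G has root G, degree 5 in C major, so V.
C has root C, degree 1 in C major, so I.

bII6 - V - I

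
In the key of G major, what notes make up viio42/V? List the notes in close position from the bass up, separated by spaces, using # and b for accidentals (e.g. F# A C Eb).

Bb C# E G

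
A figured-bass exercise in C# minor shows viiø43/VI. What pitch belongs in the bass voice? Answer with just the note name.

D

The applied chord viiø43/VI is rooted on G#: G#-B-D-F#.
The figure 43 means second inversion — the fifth is in the bass.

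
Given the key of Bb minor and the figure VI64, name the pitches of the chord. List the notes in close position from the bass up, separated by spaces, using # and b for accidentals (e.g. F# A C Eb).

The numeral's case and figure indicate a major triad. In Bb minor its root, scale degree 6, is Gb.
Stacking thirds from Gb gives Gb-Bb-Db.
The figured bass 64 indicates second inversion, placing the fifth (Db) in the bass: Db-Gb-Bb.

Db Gb Bb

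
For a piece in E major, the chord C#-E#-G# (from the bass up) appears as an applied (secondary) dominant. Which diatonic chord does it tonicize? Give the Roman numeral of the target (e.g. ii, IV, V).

ii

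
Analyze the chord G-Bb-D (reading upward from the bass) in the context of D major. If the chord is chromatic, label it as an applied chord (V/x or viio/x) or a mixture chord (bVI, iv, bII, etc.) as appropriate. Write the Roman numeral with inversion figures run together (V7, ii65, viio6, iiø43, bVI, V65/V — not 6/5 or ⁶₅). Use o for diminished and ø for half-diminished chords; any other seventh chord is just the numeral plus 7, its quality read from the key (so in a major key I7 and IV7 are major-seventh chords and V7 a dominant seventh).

iv

The pitches G-Bb-D form a minor triad rooted on G.
G is the fourth degree of D major. This is the minor subdominant, borrowed from the parallel minor.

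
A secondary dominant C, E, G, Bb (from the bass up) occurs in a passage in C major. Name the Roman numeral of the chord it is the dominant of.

IV

The chord is a dominant seventh chord on C.
A dominant resolves down a perfect fifth: C → F. In C major, F is scale degree 4, i.e. IV.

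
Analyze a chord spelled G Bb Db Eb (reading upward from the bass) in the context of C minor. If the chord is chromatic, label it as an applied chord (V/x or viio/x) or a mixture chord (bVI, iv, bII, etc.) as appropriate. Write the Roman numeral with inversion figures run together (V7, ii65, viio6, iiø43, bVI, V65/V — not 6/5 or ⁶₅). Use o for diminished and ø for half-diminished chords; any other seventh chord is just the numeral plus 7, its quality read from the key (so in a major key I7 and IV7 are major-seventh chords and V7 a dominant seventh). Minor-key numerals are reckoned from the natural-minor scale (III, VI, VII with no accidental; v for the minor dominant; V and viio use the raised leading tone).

Stacked in thirds the chord is Eb-G-Bb-Db: a dominant seventh chord on Eb.
Eb is not a diatonic chord root with this quality in C minor, but it lies a perfect fifth above Ab (VI), so the chord functions as an applied dominant of VI.
With G in the bass the chord is in first inversion, so the figured bass is 65.

V65/VI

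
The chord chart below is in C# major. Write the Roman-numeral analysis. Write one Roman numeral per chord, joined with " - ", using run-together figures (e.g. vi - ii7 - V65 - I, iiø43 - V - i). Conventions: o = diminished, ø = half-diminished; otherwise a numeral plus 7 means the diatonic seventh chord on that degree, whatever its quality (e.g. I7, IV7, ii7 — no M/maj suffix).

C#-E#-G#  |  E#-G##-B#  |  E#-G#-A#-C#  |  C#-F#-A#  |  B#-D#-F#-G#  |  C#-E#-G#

I - V/vi - vi43 - IV64 - V65 - I

C#-E#-G#: major triad on C# = scale degree 1 → I.
E#-G##-B# is the secondary dominant of vi (major triad on E#): V/vi.
E#-G#-A#-C#: minor seventh chord on A# = scale degree 6 → vi43.
C#-F#-A# has root F#, degree 4 in C# major, so IV64.
B#-D#-F#-G#: root G# is the dominant; dominant seventh chord there is V65.
C#-E#-G#: major triad on C# = scale degree 1 → I.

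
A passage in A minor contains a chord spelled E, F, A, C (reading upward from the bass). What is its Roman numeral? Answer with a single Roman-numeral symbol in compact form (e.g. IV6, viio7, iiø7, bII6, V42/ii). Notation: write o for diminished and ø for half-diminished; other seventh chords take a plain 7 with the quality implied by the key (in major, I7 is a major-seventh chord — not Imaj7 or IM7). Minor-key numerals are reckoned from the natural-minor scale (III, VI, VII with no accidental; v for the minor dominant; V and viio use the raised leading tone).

The pitches F-A-C-E form a major seventh chord rooted on F.
In A minor, F is the submediant; the diatonic major seventh chord there is VI7.
With E in the bass the chord is in third inversion, so the figured bass is 42.

VI42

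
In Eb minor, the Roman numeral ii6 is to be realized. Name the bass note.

Ab

ii in Eb minor has root F; the chord is F-Ab-C.
The figure 6 means first inversion — the third is in the bass.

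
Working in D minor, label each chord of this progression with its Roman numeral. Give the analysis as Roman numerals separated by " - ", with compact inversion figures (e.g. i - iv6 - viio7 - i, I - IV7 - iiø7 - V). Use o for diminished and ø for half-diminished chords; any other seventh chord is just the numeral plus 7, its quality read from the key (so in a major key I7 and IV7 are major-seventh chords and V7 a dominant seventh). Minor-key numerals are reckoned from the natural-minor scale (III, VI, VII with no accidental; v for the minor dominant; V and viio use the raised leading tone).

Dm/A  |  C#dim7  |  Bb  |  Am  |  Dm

i64 - viio7 - VI - v - i

Dm/A: root D is the tonic; minor triad there is i64.
C#dim7 has root C#, degree 7 in D minor, so viio7.
Bb: major triad on Bb = scale degree 6 → VI.
Am has root A, degree 5 in D minor, so v.
Dm: minor triad on D = scale degree 1 → i.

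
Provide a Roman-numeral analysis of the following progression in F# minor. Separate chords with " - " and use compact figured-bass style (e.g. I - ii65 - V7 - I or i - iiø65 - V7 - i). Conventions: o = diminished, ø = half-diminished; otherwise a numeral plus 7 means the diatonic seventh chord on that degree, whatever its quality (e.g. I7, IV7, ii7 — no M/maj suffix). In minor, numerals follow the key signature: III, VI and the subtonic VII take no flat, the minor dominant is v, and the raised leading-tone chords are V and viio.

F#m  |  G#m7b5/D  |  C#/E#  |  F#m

i - iiø43 - V6 - i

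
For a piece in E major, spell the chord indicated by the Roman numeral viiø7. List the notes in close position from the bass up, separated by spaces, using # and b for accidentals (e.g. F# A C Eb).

D# F# A C#

The numeral's case and figure indicate a half-diminished seventh chord. In E major its root, the leading tone, is D#.
Stacking thirds from D# gives D#-F#-A-C#.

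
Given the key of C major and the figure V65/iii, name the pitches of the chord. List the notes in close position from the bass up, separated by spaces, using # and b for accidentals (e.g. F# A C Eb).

D# F# A B

The slash means an applied dominant: we want the dominant of iii. In C major, iii is E minor, and its dominant is built on B.
Building a dominant seventh chord on B gives B-D#-F#-A.
With the 65 figure the chord is in first inversion; from the bass D# upward in close position it reads D#-F#-A-B.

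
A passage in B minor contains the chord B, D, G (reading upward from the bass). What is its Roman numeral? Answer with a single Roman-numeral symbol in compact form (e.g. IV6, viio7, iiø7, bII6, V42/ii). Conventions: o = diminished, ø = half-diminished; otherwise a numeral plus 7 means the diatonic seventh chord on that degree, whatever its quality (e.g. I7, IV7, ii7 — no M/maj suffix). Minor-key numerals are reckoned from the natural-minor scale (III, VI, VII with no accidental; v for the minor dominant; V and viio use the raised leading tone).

VI6

The pitches G-B-D form a major triad rooted on G.
G is scale degree 6 in B minor, and a major triad on that degree is written VI.
With B in the bass the chord is in first inversion, so the figured bass is 6.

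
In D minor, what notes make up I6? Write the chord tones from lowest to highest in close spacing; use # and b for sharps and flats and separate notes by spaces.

F# A D

Scale degree 1 in D minor is D; here the chord built on it is altered to a major triad. I6 is the major tonic (Picardy third), borrowed from the parallel major.
So the chord is D-F#-A.
With the 6 figure the chord is in first inversion; from the bass F# upward in close position it reads F#-A-D.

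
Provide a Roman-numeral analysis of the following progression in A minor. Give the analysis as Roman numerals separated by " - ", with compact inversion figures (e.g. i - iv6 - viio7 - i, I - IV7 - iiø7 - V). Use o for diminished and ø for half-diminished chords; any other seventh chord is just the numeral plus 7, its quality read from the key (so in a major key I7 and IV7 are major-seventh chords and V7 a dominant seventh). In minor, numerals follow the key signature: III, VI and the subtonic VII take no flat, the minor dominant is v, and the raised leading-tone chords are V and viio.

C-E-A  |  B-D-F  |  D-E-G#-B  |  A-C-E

i6 - iio - V42 - i

C-E-A has root A, degree 1 in A minor, so i6.
B-D-F has root B, degree 2 in A minor, so iio.
D-E-G#-B: root E is the dominant; dominant seventh chord there is V42.
A-C-E: minor triad on A = scale degree 1 → i.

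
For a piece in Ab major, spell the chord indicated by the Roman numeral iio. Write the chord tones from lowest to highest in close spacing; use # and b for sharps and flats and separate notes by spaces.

Bb Db Fb

Scale degree 2 in Ab major is Bb; here the chord built on it is altered to a diminished triad. iio is the diminished supertonic triad, borrowed from the parallel minor.
So the chord is Bb-Db-Fb.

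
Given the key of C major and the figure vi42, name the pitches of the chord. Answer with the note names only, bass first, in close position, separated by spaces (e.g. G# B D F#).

The numeral's case and figure indicate a minor seventh chord. In C major its root, the sixth degree, is A.
That chord is spelled A-C-E-G.
With the 42 figure the chord is in third inversion; from the bass G upward in close position it reads G-A-C-E.

G A C E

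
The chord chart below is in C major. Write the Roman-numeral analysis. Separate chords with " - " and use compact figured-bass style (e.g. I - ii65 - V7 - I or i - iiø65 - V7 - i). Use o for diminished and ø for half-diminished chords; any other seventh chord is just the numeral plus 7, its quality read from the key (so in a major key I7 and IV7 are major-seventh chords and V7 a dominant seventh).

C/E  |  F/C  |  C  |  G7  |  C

I6 - IV64 - I - V7 - I

C/E has root C, degree 1 in C major, so I6.
F/C: root F is the subdominant; major triad there is IV64.
C: root C is the tonic; major triad there is I.
G7: dominant seventh chord on G = scale degree 5 → V7.
C has root C, degree 1 in C major, so I.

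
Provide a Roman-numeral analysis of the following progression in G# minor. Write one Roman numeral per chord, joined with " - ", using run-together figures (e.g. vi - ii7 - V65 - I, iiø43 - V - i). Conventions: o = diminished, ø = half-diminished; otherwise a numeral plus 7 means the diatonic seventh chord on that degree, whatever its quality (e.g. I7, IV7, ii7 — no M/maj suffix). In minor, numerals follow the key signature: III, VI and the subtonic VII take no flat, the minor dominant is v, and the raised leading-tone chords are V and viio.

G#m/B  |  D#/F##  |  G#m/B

i6 - V6 - i6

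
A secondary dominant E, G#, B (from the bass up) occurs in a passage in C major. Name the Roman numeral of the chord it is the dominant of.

vi

The chord is a major triad on E.
A dominant resolves down a perfect fifth: E → A. In C major, A is scale degree 6, i.e. vi.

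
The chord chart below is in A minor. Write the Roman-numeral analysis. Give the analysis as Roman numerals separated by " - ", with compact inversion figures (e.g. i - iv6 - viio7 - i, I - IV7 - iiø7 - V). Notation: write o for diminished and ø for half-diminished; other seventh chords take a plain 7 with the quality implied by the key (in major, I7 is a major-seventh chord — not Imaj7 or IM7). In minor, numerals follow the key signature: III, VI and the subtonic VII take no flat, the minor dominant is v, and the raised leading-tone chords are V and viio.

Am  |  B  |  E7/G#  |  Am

i - V/V - V65 - i

Am: minor triad on A = scale degree 1 → i.
B: a major triad on B, the applied dominant of V → V/V.
E7/G# has root E, degree 5 in A minor, so V65.
Am has root A, degree 1 in A minor, so i.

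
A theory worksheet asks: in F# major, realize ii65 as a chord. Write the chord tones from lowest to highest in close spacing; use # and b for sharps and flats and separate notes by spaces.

B D# F# G#

In F# major, scale degree 2 is G#, and the diatonic chord built there is a minor seventh chord.
Stacking thirds from G# gives G#-B-D#-F#.
With the 65 figure the chord is in first inversion; from the bass B upward in close position it reads B-D#-F#-G#.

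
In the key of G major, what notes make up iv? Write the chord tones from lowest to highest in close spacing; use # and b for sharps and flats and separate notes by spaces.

C Eb G

iv is the minor subdominant, borrowed from the parallel minor. In G major that root is C.
So the chord is C-Eb-G, a minor triad.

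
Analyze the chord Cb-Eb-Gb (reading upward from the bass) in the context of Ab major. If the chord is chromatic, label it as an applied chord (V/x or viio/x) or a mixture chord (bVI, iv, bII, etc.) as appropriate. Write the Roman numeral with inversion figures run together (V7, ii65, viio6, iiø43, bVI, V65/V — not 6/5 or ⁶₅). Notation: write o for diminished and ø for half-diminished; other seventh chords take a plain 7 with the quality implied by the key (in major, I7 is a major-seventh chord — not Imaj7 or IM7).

bIII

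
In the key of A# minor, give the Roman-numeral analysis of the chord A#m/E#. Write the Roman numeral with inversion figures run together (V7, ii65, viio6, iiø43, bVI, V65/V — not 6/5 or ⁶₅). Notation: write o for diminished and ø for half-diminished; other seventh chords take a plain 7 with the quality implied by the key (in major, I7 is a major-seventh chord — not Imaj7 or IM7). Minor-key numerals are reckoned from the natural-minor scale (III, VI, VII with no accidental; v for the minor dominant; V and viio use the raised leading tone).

The pitches A#-C#-E# form a minor triad rooted on A#.
In A# minor, A# is the tonic; the diatonic minor triad there is i.
With E# in the bass the chord is in second inversion, so the figured bass is 64.

i64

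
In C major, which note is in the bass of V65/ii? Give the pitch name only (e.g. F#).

C#

The applied chord V65/ii is rooted on A: A-C#-E-G.
The figure 65 means first inversion — the third is in the bass.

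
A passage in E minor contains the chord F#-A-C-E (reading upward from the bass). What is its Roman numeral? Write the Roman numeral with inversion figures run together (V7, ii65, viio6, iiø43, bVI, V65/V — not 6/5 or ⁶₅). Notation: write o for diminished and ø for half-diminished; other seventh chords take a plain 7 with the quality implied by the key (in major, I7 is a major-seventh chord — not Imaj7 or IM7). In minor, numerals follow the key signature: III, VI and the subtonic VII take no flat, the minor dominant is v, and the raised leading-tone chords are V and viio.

Stacked in thirds the chord is F#-A-C-E: a half-diminished seventh chord on F#.
In E minor, F# is the supertonic; the diatonic half-diminished seventh chord there is iiø7.

iiø7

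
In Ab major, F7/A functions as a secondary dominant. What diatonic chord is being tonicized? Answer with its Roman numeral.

ii

The chord is a dominant seventh chord on F.
A dominant resolves down a perfect fifth: F → Bb. In Ab major, Bb is scale degree 2, i.e. ii.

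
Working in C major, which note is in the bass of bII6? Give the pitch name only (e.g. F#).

bII in C major has root Db; the chord is Db-F-Ab.
The figure 6 means first inversion — the third is in the bass.

F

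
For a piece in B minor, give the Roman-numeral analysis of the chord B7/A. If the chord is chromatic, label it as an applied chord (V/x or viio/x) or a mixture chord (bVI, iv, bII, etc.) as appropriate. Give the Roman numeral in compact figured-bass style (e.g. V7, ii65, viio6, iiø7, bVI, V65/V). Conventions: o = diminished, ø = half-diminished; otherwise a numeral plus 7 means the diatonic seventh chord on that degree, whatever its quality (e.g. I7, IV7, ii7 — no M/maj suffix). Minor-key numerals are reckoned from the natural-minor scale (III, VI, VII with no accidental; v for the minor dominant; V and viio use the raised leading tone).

V42/iv

The pitches B-D#-F#-A form a dominant seventh chord rooted on B.
B is not a diatonic chord root with this quality in B minor, but it lies a perfect fifth above E (iv), so the chord functions as an applied dominant of iv.
With A in the bass the chord is in third inversion, so the figured bass is 42.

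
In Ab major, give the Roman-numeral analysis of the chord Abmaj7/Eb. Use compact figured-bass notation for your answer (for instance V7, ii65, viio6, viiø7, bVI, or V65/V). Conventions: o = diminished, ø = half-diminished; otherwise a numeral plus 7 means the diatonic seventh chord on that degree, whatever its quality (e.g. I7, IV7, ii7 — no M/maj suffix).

The pitches Ab-C-Eb-G form a major seventh chord rooted on Ab.
Ab is scale degree 1 in Ab major, and a major seventh chord on that degree is written I7.
With Eb in the bass the chord is in second inversion, so the figured bass is 43.

I43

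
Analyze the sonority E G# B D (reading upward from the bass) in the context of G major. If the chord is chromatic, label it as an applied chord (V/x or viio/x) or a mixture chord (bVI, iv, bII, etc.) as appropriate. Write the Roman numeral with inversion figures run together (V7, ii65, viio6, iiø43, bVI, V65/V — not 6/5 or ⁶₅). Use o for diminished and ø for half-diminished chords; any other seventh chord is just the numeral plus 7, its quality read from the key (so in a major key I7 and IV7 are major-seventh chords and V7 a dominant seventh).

Stacked in thirds the chord is E-G#-B-D: a dominant seventh chord on E.
E is not a diatonic chord root with this quality in G major, but it lies a perfect fifth above A (ii), so the chord functions as an applied dominant of ii.

V7/ii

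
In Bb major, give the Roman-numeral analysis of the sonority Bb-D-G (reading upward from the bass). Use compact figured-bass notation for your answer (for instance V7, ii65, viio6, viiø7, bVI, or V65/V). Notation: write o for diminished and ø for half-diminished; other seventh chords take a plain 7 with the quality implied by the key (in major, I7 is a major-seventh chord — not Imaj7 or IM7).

The pitches G-Bb-D form a minor triad rooted on G.
G is scale degree 6 in Bb major, and a minor triad on that degree is written vi.
With Bb in the bass the chord is in first inversion, so the figured bass is 6.

vi6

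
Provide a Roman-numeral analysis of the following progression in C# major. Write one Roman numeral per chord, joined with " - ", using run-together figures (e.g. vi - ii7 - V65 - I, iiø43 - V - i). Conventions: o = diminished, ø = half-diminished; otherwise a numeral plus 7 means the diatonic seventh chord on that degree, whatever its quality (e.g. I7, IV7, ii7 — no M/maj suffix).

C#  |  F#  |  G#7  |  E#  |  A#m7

I - IV - V7 - V/vi - vi7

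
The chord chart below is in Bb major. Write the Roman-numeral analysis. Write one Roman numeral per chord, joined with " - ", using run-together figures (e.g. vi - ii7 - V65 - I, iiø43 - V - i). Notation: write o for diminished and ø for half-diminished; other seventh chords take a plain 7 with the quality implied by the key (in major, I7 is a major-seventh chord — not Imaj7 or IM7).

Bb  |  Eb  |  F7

I - IV - V7

Bb has root Bb, degree 1 in Bb major, so I.
Eb: major triad on Eb = scale degree 4 → IV.
F7 has root F, degree 5 in Bb major, so V7.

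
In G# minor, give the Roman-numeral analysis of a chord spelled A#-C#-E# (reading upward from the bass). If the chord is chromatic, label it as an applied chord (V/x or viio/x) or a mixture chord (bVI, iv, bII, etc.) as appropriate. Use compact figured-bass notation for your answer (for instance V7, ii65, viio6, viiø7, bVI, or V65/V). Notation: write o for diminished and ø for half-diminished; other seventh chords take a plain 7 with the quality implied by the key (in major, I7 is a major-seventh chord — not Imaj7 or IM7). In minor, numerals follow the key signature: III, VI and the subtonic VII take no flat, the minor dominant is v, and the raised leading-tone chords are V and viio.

ii

Stacked in thirds the chord is A#-C#-E#: a minor triad on A#.
A# is the second degree of G# minor. This is the minor supertonic, borrowed from the parallel major (the Dorian ii).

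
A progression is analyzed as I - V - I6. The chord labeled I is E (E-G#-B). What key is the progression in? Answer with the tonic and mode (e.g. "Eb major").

I is given as E-G#-B — a major triad with root E.
If E is scale degree 1 and the mode makes that degree carry a major triad, the tonic is E and the mode is major.

E major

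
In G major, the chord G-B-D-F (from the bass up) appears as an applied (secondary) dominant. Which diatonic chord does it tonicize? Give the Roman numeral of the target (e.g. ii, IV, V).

The chord is a dominant seventh chord on G.
A dominant resolves down a perfect fifth: G → C. In G major, C is scale degree 4, i.e. IV.

IV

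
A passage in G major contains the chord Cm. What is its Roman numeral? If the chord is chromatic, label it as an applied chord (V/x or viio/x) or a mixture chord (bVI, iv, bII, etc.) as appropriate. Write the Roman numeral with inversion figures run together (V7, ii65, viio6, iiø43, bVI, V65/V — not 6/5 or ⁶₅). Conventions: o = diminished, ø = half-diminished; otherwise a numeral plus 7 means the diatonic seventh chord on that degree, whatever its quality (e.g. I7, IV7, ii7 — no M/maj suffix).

iv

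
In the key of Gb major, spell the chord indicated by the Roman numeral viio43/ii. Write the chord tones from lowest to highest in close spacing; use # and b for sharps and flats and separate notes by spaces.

viio43/ii is a secondary leading-tone chord. The target ii is Ab in Gb major; the applied chord is rooted a semitone below, on G.
Building a fully diminished seventh chord on G gives G-Bb-Db-Fb.
With the 43 figure the chord is in second inversion; from the bass Db upward in close position it reads Db-Fb-G-Bb.

Db Fb G Bb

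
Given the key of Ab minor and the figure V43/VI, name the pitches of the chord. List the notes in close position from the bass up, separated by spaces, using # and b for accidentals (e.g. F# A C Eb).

Gb Bbb Cb Eb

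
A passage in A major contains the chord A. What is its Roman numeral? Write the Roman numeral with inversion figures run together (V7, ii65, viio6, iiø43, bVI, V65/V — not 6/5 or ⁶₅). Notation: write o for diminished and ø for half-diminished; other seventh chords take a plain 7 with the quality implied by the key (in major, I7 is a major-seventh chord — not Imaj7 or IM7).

Stacked in thirds the chord is A-C#-E: a major triad on A.
In A major, A is the tonic; the diatonic major triad there is I.

I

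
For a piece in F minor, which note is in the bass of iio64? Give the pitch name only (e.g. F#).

Db

iio in F minor has root G; the chord is G-Bb-Db.
The figure 64 means second inversion — the fifth is in the bass.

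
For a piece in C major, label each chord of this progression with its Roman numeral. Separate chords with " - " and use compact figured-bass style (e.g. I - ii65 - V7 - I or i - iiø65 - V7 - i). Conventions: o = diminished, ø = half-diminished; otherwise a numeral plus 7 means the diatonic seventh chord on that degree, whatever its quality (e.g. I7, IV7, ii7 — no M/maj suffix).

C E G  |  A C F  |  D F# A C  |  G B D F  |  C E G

I - IV6 - V7/V - V7 - I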